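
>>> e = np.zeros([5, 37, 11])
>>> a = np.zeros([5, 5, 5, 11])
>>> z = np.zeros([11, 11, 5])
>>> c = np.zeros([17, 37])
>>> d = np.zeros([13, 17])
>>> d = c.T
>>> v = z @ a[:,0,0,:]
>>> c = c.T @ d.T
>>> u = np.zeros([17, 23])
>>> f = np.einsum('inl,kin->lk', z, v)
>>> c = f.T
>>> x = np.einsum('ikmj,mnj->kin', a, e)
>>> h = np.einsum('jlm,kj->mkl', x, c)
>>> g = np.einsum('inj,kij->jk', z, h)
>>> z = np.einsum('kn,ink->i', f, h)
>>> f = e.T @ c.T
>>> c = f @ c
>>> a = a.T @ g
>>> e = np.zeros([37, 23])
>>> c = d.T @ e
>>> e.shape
(37, 23)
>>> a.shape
(11, 5, 5, 37)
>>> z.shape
(37,)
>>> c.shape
(17, 23)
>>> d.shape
(37, 17)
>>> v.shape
(11, 11, 11)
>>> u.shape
(17, 23)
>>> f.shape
(11, 37, 11)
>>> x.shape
(5, 5, 37)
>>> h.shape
(37, 11, 5)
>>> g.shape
(5, 37)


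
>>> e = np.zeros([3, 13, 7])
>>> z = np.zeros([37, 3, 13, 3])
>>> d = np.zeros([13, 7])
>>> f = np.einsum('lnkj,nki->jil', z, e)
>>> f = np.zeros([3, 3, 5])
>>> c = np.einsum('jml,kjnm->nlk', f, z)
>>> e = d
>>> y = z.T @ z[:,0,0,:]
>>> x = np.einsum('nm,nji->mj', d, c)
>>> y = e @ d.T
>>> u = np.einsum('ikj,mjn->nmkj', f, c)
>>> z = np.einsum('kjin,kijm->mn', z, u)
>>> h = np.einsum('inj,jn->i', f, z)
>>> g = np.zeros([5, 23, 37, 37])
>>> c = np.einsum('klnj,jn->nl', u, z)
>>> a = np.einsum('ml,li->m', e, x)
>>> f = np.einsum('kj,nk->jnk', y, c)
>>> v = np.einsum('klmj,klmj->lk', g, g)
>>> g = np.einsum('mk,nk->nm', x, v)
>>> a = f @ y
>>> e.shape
(13, 7)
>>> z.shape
(5, 3)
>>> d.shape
(13, 7)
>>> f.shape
(13, 3, 13)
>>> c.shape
(3, 13)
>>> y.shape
(13, 13)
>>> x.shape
(7, 5)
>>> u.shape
(37, 13, 3, 5)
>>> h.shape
(3,)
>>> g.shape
(23, 7)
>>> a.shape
(13, 3, 13)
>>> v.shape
(23, 5)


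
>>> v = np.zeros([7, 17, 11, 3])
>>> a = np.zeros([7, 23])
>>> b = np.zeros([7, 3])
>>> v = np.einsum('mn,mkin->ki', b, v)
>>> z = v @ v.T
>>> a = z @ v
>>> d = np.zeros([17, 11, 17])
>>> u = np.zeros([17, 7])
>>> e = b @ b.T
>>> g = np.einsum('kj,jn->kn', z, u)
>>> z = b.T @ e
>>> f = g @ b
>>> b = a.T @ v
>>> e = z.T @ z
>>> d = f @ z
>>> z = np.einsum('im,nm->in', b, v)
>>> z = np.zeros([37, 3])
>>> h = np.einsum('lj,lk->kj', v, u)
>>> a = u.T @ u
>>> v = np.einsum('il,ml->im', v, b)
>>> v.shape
(17, 11)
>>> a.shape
(7, 7)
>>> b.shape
(11, 11)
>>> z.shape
(37, 3)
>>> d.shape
(17, 7)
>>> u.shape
(17, 7)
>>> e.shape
(7, 7)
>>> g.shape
(17, 7)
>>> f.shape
(17, 3)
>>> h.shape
(7, 11)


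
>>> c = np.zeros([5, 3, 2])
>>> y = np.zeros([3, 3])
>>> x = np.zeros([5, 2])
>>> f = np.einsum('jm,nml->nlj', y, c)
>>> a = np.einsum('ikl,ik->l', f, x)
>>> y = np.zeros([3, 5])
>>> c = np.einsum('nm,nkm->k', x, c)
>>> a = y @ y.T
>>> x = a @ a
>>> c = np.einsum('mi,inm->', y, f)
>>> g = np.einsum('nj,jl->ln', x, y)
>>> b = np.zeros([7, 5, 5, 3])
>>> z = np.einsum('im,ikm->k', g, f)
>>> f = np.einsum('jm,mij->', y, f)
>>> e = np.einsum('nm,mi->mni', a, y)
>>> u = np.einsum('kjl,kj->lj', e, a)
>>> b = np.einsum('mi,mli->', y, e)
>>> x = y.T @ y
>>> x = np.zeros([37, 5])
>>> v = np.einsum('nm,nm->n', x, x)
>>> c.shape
()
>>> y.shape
(3, 5)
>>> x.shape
(37, 5)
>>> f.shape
()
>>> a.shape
(3, 3)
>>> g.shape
(5, 3)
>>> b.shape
()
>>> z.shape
(2,)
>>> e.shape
(3, 3, 5)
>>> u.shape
(5, 3)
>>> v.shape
(37,)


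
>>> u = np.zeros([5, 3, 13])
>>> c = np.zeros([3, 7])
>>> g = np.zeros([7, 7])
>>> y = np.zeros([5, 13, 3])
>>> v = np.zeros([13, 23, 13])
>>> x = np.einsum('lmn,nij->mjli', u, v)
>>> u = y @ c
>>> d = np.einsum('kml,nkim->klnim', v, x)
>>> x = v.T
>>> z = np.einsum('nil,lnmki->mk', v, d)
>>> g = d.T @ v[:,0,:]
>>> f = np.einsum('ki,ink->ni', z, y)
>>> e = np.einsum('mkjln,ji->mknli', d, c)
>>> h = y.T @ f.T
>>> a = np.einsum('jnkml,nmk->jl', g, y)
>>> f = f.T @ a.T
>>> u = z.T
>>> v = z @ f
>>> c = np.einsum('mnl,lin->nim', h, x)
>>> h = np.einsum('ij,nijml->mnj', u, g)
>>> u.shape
(5, 3)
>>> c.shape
(13, 23, 3)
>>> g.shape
(23, 5, 3, 13, 13)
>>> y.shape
(5, 13, 3)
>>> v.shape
(3, 23)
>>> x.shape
(13, 23, 13)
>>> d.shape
(13, 13, 3, 5, 23)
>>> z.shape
(3, 5)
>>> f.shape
(5, 23)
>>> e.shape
(13, 13, 23, 5, 7)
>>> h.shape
(13, 23, 3)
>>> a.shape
(23, 13)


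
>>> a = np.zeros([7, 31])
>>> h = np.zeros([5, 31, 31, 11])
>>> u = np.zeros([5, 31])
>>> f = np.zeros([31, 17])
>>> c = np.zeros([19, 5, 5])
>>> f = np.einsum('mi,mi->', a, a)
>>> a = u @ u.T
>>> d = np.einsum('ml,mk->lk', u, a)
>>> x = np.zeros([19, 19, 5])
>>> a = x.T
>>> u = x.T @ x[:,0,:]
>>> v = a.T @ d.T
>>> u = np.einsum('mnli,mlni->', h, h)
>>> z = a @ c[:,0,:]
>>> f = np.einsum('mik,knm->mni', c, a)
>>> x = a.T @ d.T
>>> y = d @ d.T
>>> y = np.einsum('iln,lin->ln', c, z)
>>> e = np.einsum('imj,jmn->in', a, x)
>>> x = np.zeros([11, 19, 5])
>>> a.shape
(5, 19, 19)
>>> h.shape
(5, 31, 31, 11)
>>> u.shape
()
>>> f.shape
(19, 19, 5)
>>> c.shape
(19, 5, 5)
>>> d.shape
(31, 5)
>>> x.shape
(11, 19, 5)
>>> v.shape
(19, 19, 31)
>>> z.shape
(5, 19, 5)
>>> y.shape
(5, 5)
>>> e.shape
(5, 31)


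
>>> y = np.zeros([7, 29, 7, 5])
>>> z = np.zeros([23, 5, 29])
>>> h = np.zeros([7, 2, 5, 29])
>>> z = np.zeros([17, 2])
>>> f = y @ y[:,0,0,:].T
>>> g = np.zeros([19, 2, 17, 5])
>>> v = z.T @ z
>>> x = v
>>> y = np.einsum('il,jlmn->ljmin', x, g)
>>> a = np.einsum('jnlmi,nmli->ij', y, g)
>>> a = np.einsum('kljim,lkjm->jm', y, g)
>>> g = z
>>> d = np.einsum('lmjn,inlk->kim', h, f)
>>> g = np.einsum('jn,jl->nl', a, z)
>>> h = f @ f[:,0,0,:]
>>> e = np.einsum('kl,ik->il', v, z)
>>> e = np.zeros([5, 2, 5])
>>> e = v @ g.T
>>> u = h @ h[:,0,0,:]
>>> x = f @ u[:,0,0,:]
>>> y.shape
(2, 19, 17, 2, 5)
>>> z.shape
(17, 2)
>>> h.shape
(7, 29, 7, 7)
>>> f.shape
(7, 29, 7, 7)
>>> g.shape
(5, 2)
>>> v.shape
(2, 2)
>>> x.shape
(7, 29, 7, 7)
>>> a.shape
(17, 5)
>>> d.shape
(7, 7, 2)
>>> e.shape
(2, 5)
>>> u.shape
(7, 29, 7, 7)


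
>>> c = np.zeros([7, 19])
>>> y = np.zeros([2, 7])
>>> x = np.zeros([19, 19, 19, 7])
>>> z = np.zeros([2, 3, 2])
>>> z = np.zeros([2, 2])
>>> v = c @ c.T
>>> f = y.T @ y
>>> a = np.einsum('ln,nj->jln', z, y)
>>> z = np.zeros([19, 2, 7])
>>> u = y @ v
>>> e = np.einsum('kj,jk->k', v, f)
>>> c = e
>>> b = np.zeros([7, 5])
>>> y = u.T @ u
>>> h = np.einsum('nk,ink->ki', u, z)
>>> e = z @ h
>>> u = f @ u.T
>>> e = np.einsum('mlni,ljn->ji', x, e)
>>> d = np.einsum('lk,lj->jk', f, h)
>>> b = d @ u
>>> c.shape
(7,)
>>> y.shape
(7, 7)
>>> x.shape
(19, 19, 19, 7)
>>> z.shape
(19, 2, 7)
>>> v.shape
(7, 7)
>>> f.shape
(7, 7)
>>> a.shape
(7, 2, 2)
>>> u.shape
(7, 2)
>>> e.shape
(2, 7)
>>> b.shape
(19, 2)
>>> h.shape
(7, 19)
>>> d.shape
(19, 7)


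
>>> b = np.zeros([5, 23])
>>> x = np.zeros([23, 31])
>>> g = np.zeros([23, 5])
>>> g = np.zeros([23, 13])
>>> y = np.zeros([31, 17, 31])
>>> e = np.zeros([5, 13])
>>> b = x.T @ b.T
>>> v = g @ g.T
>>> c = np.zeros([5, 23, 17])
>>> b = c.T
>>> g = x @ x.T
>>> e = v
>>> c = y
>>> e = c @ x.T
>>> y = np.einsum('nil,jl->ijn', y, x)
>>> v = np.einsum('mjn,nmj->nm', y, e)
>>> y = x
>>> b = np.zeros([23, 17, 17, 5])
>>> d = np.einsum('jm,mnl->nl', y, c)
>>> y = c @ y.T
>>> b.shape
(23, 17, 17, 5)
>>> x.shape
(23, 31)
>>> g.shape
(23, 23)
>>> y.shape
(31, 17, 23)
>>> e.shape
(31, 17, 23)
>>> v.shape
(31, 17)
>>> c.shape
(31, 17, 31)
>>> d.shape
(17, 31)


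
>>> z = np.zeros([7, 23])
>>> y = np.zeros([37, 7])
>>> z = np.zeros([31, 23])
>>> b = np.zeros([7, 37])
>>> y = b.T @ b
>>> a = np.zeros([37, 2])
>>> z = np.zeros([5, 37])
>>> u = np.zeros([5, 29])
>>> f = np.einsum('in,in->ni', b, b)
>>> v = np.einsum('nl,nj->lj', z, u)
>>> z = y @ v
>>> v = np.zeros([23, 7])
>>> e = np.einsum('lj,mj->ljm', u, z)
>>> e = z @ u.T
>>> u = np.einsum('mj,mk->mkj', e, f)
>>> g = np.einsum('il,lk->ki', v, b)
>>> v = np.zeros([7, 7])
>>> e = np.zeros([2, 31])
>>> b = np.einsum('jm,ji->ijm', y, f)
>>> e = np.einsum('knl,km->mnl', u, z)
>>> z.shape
(37, 29)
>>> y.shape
(37, 37)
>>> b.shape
(7, 37, 37)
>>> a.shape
(37, 2)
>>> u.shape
(37, 7, 5)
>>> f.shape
(37, 7)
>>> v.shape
(7, 7)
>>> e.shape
(29, 7, 5)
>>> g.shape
(37, 23)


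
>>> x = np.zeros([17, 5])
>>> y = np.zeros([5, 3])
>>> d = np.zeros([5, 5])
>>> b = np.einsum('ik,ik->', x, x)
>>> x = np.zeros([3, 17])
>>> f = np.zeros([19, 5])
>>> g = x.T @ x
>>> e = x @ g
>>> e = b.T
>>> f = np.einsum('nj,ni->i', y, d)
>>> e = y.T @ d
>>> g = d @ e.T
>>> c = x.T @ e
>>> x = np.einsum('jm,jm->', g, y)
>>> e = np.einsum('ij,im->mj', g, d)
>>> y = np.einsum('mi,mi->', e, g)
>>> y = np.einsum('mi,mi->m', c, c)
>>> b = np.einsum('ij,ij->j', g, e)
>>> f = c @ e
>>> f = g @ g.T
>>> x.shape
()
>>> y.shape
(17,)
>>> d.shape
(5, 5)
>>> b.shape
(3,)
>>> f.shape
(5, 5)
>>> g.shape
(5, 3)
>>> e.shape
(5, 3)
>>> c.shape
(17, 5)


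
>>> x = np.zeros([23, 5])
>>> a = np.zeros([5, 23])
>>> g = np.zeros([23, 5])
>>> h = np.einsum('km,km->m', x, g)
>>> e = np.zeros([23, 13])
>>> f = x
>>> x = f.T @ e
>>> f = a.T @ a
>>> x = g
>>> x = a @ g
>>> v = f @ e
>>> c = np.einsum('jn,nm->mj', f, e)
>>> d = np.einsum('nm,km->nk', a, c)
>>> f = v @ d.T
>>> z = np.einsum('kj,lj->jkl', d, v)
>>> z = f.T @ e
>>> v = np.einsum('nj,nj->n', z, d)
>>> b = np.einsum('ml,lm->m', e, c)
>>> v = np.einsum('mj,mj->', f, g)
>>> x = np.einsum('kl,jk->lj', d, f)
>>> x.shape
(13, 23)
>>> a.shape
(5, 23)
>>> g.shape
(23, 5)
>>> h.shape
(5,)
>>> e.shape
(23, 13)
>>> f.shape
(23, 5)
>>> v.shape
()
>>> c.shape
(13, 23)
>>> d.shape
(5, 13)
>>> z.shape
(5, 13)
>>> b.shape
(23,)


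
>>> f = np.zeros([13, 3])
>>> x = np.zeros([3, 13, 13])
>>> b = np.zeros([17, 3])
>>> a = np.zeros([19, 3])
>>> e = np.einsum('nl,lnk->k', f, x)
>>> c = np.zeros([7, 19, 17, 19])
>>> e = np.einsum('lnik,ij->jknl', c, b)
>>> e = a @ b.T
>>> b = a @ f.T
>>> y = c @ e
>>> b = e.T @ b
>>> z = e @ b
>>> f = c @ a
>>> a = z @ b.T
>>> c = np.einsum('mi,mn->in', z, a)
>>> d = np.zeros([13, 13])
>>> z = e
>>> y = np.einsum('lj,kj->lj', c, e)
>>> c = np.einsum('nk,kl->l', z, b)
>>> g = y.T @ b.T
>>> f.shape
(7, 19, 17, 3)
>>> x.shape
(3, 13, 13)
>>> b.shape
(17, 13)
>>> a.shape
(19, 17)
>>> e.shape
(19, 17)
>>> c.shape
(13,)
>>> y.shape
(13, 17)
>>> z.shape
(19, 17)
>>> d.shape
(13, 13)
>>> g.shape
(17, 17)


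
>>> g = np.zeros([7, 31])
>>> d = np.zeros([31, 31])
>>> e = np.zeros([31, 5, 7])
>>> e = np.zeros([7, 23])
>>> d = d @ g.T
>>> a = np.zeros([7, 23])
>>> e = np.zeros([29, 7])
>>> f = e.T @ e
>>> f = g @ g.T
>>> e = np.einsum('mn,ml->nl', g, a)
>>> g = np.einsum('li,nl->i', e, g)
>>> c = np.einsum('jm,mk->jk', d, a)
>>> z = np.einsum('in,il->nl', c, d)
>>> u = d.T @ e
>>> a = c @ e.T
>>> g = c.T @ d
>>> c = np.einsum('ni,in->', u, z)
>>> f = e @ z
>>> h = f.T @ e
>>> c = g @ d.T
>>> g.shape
(23, 7)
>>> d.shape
(31, 7)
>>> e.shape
(31, 23)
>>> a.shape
(31, 31)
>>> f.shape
(31, 7)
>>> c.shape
(23, 31)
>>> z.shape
(23, 7)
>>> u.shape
(7, 23)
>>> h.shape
(7, 23)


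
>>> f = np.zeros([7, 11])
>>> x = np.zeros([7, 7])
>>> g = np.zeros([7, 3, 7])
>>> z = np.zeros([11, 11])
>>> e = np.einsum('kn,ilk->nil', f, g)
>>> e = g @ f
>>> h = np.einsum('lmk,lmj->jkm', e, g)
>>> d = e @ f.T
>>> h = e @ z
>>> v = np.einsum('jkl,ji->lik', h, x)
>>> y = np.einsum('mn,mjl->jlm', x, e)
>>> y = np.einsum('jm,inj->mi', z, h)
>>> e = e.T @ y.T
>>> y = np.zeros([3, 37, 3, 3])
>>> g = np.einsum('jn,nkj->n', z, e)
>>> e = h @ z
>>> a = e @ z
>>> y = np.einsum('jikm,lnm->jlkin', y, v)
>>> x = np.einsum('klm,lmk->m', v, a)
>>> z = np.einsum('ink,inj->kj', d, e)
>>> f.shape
(7, 11)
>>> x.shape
(3,)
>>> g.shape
(11,)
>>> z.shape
(7, 11)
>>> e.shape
(7, 3, 11)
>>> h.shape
(7, 3, 11)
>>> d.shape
(7, 3, 7)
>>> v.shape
(11, 7, 3)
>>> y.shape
(3, 11, 3, 37, 7)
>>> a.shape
(7, 3, 11)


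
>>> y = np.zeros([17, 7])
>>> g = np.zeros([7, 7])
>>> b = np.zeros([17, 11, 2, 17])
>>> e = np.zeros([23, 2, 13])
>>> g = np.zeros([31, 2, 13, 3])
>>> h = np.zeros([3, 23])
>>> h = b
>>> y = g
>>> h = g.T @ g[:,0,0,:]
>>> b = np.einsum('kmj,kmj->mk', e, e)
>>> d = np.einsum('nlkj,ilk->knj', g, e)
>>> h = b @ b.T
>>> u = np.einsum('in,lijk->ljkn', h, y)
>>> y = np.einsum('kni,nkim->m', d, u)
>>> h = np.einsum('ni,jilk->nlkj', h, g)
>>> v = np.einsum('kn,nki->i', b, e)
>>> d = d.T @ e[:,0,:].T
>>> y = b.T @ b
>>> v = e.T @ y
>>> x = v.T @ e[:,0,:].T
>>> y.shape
(23, 23)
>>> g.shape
(31, 2, 13, 3)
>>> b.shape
(2, 23)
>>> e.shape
(23, 2, 13)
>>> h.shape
(2, 13, 3, 31)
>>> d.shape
(3, 31, 23)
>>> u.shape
(31, 13, 3, 2)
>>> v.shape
(13, 2, 23)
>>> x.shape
(23, 2, 23)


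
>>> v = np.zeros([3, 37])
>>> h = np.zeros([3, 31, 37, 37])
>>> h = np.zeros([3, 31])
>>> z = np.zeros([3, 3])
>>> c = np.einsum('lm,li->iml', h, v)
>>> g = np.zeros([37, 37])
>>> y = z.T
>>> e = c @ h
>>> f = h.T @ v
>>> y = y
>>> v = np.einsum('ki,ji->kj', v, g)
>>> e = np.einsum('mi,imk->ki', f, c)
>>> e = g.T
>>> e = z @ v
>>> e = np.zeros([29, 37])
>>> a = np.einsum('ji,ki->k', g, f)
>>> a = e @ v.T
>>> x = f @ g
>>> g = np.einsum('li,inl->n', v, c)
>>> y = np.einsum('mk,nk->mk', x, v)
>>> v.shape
(3, 37)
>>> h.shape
(3, 31)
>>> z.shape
(3, 3)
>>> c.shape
(37, 31, 3)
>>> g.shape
(31,)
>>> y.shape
(31, 37)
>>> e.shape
(29, 37)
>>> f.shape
(31, 37)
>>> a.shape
(29, 3)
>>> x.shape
(31, 37)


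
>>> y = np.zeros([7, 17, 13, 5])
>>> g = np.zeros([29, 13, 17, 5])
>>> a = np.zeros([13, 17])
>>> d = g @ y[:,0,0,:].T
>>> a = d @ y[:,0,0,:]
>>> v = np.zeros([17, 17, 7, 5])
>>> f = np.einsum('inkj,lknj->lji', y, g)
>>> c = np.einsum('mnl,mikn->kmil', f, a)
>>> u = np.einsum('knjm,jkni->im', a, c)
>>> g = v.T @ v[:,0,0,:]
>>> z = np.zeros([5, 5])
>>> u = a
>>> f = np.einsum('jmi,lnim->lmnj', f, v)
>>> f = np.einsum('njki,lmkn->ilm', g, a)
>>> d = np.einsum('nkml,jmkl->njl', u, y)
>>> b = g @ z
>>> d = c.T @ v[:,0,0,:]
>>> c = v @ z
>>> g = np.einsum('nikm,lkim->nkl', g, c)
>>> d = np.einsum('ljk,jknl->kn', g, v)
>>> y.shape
(7, 17, 13, 5)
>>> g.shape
(5, 17, 17)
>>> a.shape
(29, 13, 17, 5)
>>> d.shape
(17, 7)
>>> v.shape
(17, 17, 7, 5)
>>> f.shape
(5, 29, 13)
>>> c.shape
(17, 17, 7, 5)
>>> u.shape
(29, 13, 17, 5)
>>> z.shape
(5, 5)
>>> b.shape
(5, 7, 17, 5)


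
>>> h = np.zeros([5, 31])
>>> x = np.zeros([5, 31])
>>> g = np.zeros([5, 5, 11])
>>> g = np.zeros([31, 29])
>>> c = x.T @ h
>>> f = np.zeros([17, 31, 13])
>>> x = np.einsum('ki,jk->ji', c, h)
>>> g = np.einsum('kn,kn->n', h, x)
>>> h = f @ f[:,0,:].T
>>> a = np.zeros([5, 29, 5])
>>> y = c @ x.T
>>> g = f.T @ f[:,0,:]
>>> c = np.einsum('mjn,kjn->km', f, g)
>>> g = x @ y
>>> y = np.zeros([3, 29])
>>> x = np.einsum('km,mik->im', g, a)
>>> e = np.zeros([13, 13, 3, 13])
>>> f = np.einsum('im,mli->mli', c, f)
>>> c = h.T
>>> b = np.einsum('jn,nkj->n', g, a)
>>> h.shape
(17, 31, 17)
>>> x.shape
(29, 5)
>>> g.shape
(5, 5)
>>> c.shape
(17, 31, 17)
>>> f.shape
(17, 31, 13)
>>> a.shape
(5, 29, 5)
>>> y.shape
(3, 29)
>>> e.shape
(13, 13, 3, 13)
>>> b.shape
(5,)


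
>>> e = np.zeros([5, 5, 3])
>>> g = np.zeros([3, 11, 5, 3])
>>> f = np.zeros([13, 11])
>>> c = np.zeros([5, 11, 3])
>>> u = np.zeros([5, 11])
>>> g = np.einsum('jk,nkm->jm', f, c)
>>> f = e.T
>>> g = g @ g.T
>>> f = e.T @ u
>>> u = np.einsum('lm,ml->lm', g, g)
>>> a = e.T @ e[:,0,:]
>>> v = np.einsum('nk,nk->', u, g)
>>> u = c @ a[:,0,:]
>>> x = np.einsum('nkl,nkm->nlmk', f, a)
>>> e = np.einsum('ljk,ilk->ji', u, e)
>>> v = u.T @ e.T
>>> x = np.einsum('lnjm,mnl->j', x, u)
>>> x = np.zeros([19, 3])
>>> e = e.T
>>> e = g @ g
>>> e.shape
(13, 13)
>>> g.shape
(13, 13)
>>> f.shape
(3, 5, 11)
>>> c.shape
(5, 11, 3)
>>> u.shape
(5, 11, 3)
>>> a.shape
(3, 5, 3)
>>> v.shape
(3, 11, 11)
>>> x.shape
(19, 3)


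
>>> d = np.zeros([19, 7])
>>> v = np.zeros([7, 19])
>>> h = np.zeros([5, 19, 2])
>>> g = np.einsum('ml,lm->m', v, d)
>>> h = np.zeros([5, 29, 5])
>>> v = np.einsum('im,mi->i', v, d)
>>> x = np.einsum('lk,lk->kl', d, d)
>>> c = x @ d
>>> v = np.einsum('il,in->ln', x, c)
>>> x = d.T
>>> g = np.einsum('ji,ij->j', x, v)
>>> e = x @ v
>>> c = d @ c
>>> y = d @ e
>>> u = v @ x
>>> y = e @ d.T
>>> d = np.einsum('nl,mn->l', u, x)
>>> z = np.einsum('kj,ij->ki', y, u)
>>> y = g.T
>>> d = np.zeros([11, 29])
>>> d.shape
(11, 29)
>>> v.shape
(19, 7)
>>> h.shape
(5, 29, 5)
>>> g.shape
(7,)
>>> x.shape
(7, 19)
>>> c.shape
(19, 7)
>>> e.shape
(7, 7)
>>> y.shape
(7,)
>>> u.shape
(19, 19)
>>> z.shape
(7, 19)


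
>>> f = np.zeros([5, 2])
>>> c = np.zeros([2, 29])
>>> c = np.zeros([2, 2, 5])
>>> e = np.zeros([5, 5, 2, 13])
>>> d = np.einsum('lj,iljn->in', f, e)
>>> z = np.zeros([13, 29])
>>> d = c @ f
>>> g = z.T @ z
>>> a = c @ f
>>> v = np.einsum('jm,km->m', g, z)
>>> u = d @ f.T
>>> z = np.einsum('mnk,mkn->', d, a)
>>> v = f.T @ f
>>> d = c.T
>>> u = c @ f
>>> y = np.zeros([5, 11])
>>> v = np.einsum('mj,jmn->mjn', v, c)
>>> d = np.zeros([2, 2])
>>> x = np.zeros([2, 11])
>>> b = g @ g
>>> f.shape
(5, 2)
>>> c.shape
(2, 2, 5)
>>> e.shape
(5, 5, 2, 13)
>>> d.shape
(2, 2)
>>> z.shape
()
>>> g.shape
(29, 29)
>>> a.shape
(2, 2, 2)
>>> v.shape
(2, 2, 5)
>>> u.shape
(2, 2, 2)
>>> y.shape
(5, 11)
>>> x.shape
(2, 11)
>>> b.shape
(29, 29)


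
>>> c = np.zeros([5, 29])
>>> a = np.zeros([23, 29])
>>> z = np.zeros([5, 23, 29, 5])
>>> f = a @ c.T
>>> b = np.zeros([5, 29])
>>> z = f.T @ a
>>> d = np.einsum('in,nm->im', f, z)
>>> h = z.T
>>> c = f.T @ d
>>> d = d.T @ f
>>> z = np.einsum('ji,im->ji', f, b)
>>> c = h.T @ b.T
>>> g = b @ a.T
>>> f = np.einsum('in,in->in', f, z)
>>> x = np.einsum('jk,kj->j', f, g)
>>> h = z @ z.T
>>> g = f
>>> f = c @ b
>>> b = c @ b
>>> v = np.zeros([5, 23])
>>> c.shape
(5, 5)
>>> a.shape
(23, 29)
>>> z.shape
(23, 5)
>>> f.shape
(5, 29)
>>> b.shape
(5, 29)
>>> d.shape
(29, 5)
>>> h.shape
(23, 23)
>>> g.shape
(23, 5)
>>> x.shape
(23,)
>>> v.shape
(5, 23)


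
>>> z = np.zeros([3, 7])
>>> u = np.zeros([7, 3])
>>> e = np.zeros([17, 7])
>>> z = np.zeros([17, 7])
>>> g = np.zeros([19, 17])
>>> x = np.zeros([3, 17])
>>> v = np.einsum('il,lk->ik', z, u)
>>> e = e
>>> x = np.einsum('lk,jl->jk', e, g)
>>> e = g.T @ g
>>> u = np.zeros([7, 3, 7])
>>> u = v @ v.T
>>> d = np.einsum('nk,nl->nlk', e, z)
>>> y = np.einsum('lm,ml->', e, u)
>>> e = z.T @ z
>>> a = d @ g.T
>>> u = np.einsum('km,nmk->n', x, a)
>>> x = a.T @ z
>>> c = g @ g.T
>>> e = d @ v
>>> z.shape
(17, 7)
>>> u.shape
(17,)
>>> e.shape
(17, 7, 3)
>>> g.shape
(19, 17)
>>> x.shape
(19, 7, 7)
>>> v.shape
(17, 3)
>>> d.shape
(17, 7, 17)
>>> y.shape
()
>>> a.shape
(17, 7, 19)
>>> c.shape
(19, 19)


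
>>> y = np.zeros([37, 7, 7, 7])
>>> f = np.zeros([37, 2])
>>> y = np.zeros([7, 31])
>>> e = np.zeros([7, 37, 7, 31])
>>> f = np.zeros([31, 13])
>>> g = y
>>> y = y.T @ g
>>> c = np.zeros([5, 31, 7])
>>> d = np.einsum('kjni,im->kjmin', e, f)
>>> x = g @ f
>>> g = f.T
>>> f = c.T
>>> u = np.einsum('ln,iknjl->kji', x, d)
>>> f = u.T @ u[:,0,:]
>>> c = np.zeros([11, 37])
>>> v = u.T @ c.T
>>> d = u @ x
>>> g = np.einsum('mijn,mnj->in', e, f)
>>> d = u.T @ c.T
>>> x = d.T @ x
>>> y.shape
(31, 31)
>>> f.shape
(7, 31, 7)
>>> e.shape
(7, 37, 7, 31)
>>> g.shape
(37, 31)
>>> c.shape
(11, 37)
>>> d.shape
(7, 31, 11)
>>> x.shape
(11, 31, 13)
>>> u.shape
(37, 31, 7)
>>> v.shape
(7, 31, 11)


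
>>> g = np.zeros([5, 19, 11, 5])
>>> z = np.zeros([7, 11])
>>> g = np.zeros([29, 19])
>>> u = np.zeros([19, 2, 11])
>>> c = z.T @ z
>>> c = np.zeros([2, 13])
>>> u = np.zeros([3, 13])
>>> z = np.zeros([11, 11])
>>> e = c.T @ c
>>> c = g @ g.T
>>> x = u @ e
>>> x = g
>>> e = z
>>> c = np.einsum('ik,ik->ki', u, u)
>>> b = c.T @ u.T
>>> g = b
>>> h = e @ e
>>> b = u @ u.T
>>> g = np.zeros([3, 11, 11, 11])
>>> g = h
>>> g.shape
(11, 11)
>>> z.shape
(11, 11)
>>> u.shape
(3, 13)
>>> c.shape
(13, 3)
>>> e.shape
(11, 11)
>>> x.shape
(29, 19)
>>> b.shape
(3, 3)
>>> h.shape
(11, 11)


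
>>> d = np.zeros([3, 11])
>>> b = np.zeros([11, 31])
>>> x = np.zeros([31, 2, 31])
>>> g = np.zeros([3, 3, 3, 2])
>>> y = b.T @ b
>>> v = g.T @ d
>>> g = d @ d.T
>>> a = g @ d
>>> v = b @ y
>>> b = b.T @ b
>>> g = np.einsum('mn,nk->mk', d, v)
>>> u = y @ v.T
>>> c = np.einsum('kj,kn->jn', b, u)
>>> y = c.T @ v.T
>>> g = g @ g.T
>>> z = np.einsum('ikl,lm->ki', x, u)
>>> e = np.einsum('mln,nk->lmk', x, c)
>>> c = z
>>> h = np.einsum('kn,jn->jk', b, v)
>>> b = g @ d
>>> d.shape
(3, 11)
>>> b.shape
(3, 11)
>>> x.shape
(31, 2, 31)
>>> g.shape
(3, 3)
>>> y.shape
(11, 11)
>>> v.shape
(11, 31)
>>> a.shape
(3, 11)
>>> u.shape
(31, 11)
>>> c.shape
(2, 31)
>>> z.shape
(2, 31)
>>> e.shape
(2, 31, 11)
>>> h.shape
(11, 31)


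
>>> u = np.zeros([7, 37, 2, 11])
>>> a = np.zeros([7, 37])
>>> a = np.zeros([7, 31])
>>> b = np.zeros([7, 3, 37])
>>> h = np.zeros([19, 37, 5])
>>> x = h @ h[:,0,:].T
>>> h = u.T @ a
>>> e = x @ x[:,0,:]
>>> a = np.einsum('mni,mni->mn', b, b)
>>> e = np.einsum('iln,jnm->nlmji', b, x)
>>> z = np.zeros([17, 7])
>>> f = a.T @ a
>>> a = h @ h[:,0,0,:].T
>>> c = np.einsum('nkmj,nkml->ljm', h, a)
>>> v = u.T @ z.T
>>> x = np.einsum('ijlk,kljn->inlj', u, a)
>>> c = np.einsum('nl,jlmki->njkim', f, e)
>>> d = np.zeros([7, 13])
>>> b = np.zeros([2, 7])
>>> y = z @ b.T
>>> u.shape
(7, 37, 2, 11)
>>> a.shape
(11, 2, 37, 11)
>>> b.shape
(2, 7)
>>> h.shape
(11, 2, 37, 31)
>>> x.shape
(7, 11, 2, 37)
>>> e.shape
(37, 3, 19, 19, 7)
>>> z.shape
(17, 7)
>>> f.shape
(3, 3)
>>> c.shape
(3, 37, 19, 7, 19)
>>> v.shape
(11, 2, 37, 17)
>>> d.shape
(7, 13)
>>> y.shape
(17, 2)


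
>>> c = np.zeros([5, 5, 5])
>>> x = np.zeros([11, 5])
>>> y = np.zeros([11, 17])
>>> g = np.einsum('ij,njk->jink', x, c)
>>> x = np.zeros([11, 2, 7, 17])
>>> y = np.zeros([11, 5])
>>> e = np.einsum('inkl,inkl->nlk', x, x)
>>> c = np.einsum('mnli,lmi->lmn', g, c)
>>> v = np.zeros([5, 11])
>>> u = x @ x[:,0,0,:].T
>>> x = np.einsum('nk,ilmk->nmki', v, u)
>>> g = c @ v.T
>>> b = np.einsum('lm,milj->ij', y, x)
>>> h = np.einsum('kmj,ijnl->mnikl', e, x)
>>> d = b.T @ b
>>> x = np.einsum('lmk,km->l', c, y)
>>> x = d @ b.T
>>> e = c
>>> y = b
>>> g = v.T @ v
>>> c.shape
(5, 5, 11)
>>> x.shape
(11, 7)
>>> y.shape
(7, 11)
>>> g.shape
(11, 11)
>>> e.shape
(5, 5, 11)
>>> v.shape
(5, 11)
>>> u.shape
(11, 2, 7, 11)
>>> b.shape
(7, 11)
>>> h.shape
(17, 11, 5, 2, 11)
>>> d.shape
(11, 11)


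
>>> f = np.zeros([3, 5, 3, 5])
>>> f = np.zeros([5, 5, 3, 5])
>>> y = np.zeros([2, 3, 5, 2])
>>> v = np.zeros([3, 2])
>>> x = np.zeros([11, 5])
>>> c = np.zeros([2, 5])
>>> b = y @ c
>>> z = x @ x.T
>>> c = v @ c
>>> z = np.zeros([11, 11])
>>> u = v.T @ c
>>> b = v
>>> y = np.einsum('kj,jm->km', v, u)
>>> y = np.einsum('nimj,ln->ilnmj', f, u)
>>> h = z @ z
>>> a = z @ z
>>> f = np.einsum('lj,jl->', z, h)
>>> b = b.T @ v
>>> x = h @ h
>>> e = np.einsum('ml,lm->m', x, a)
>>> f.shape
()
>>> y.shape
(5, 2, 5, 3, 5)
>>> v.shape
(3, 2)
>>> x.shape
(11, 11)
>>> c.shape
(3, 5)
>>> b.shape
(2, 2)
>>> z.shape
(11, 11)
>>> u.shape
(2, 5)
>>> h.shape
(11, 11)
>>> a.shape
(11, 11)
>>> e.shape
(11,)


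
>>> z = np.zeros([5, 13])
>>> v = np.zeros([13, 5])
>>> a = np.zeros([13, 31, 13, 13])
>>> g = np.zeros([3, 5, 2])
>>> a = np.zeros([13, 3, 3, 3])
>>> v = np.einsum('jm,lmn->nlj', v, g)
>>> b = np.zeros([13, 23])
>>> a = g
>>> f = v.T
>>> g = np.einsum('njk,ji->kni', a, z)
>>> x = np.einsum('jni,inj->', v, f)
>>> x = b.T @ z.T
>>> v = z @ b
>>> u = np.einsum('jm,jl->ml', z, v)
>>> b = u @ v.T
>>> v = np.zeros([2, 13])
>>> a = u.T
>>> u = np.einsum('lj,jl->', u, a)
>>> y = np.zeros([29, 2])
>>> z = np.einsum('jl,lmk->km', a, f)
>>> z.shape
(2, 3)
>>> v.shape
(2, 13)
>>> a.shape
(23, 13)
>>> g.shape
(2, 3, 13)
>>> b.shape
(13, 5)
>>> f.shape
(13, 3, 2)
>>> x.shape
(23, 5)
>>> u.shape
()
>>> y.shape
(29, 2)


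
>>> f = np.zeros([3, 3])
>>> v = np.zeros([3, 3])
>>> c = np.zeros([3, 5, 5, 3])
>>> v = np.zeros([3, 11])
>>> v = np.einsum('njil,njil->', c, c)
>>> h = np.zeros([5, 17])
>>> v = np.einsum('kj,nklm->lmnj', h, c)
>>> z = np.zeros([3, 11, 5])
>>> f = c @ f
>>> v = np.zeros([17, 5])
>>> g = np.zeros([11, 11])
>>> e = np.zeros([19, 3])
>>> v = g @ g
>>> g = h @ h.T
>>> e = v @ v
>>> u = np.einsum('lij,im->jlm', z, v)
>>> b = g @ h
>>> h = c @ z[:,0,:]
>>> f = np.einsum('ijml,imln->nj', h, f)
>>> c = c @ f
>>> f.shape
(3, 5)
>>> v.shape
(11, 11)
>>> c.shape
(3, 5, 5, 5)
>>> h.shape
(3, 5, 5, 5)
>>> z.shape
(3, 11, 5)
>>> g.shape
(5, 5)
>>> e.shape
(11, 11)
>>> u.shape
(5, 3, 11)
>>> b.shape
(5, 17)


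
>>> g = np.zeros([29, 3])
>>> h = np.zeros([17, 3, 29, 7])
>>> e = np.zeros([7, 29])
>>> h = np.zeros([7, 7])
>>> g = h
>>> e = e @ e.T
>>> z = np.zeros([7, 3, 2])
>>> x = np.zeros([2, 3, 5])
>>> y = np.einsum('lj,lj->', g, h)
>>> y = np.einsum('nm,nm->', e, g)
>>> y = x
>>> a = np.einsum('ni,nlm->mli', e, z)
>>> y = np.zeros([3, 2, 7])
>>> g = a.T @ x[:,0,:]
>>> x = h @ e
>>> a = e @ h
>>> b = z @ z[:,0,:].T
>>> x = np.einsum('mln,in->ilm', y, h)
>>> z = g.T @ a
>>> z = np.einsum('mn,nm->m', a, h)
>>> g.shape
(7, 3, 5)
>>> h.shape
(7, 7)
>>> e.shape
(7, 7)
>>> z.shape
(7,)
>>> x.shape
(7, 2, 3)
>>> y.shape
(3, 2, 7)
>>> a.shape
(7, 7)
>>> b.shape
(7, 3, 7)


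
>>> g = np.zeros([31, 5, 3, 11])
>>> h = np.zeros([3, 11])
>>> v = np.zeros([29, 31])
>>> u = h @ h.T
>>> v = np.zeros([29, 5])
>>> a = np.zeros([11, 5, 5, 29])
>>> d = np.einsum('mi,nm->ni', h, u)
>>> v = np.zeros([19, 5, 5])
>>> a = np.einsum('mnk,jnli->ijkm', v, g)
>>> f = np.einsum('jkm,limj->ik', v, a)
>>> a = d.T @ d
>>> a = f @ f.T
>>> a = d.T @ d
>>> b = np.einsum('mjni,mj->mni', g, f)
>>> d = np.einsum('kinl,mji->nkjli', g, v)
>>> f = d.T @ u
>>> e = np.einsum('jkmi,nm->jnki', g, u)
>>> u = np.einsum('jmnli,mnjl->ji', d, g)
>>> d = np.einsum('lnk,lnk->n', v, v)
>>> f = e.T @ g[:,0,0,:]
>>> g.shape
(31, 5, 3, 11)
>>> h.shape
(3, 11)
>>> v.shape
(19, 5, 5)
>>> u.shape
(3, 5)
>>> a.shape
(11, 11)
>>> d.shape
(5,)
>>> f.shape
(11, 5, 3, 11)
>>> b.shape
(31, 3, 11)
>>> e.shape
(31, 3, 5, 11)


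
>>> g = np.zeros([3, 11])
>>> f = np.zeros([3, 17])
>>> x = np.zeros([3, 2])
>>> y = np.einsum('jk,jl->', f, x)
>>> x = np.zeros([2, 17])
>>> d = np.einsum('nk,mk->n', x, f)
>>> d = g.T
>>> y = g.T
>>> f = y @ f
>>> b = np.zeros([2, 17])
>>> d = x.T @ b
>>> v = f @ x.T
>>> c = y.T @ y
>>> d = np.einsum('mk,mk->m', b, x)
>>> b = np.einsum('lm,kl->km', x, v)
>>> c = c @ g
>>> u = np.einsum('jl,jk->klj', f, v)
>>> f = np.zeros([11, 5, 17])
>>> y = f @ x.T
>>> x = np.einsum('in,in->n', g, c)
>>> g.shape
(3, 11)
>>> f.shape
(11, 5, 17)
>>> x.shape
(11,)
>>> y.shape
(11, 5, 2)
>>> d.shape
(2,)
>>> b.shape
(11, 17)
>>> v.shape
(11, 2)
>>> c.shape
(3, 11)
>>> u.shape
(2, 17, 11)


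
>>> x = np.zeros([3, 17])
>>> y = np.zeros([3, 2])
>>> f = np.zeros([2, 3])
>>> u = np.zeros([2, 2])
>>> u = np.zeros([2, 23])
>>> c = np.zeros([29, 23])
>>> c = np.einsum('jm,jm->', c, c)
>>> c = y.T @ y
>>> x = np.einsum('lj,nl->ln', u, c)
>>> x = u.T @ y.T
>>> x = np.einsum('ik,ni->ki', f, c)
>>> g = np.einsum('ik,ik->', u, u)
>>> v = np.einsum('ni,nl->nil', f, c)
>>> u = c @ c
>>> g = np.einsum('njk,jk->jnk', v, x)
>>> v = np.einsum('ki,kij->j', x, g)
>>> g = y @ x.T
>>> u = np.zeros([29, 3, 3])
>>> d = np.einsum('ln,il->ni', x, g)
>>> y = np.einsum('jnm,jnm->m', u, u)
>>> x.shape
(3, 2)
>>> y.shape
(3,)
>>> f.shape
(2, 3)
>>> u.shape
(29, 3, 3)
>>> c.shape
(2, 2)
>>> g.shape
(3, 3)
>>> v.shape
(2,)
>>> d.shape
(2, 3)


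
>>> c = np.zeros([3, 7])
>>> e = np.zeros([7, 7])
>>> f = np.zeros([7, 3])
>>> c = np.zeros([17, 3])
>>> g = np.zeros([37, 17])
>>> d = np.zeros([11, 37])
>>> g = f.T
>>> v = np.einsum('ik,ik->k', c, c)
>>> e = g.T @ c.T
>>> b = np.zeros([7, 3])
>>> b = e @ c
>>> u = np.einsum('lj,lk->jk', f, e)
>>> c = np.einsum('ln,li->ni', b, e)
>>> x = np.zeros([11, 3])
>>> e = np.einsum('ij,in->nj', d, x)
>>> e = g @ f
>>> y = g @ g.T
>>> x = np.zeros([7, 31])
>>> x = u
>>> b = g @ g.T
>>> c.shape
(3, 17)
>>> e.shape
(3, 3)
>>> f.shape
(7, 3)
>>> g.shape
(3, 7)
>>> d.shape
(11, 37)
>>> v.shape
(3,)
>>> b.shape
(3, 3)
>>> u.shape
(3, 17)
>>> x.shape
(3, 17)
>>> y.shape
(3, 3)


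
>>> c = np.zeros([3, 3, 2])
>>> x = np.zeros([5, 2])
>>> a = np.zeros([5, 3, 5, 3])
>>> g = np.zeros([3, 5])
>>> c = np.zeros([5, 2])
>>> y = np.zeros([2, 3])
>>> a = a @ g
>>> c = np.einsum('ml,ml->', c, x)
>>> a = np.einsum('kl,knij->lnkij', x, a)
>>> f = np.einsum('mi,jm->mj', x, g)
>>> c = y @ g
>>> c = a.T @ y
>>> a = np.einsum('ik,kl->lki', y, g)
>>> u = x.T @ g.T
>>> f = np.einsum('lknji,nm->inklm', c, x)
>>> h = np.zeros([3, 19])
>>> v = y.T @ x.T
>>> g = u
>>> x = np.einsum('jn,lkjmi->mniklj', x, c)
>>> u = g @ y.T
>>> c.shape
(5, 5, 5, 3, 3)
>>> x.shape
(3, 2, 3, 5, 5, 5)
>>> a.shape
(5, 3, 2)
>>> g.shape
(2, 3)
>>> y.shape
(2, 3)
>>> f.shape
(3, 5, 5, 5, 2)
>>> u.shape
(2, 2)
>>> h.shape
(3, 19)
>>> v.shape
(3, 5)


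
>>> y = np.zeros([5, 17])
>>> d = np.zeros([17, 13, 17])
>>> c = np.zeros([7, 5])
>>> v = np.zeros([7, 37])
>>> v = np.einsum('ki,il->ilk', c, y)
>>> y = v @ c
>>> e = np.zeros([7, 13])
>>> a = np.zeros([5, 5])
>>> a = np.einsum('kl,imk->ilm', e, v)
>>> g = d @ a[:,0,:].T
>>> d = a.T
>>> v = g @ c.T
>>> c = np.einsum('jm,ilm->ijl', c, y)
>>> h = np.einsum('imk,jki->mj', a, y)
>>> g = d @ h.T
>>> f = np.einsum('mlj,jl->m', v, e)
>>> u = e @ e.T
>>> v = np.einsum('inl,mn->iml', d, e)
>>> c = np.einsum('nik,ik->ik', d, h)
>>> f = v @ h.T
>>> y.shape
(5, 17, 5)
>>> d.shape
(17, 13, 5)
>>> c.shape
(13, 5)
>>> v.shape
(17, 7, 5)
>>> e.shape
(7, 13)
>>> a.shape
(5, 13, 17)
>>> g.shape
(17, 13, 13)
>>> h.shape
(13, 5)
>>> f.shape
(17, 7, 13)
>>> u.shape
(7, 7)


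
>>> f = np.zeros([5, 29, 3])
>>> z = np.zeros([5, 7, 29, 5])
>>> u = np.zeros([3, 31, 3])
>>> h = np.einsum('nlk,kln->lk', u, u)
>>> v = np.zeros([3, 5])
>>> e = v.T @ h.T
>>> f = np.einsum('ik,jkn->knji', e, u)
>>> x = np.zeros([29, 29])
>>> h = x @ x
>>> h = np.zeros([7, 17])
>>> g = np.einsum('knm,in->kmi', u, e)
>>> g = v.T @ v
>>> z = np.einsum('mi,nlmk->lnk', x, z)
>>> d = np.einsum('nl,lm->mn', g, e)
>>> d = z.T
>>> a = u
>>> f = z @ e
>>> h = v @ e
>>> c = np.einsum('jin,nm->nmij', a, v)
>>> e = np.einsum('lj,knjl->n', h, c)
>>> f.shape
(7, 5, 31)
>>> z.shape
(7, 5, 5)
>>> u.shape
(3, 31, 3)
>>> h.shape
(3, 31)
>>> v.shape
(3, 5)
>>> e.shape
(5,)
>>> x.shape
(29, 29)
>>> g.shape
(5, 5)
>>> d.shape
(5, 5, 7)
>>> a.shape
(3, 31, 3)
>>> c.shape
(3, 5, 31, 3)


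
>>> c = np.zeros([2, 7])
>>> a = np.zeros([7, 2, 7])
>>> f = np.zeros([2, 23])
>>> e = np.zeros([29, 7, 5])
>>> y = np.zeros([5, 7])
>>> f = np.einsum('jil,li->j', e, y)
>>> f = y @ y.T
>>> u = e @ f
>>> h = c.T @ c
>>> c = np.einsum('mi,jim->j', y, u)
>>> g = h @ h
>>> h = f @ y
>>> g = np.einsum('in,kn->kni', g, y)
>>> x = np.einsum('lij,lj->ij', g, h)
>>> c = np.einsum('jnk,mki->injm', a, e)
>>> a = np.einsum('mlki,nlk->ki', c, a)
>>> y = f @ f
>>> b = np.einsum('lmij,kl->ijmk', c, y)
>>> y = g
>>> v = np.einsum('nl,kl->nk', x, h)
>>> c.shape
(5, 2, 7, 29)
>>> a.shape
(7, 29)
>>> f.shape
(5, 5)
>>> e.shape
(29, 7, 5)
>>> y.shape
(5, 7, 7)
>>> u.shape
(29, 7, 5)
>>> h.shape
(5, 7)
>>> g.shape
(5, 7, 7)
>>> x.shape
(7, 7)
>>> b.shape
(7, 29, 2, 5)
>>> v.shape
(7, 5)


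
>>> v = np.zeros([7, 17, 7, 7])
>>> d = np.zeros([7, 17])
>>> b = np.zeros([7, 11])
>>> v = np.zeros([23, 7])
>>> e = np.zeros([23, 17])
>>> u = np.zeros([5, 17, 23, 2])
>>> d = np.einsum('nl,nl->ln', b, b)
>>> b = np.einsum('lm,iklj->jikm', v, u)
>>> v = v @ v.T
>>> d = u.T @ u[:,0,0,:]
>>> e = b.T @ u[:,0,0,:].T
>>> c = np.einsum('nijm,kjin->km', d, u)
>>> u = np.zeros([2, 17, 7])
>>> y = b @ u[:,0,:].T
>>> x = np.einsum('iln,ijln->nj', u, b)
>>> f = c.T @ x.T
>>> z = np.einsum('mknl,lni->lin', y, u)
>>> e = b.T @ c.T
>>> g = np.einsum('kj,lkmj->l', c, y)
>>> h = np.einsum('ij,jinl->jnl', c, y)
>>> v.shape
(23, 23)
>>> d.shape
(2, 23, 17, 2)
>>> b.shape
(2, 5, 17, 7)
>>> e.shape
(7, 17, 5, 5)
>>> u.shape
(2, 17, 7)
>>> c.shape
(5, 2)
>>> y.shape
(2, 5, 17, 2)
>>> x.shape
(7, 5)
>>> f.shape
(2, 7)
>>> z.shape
(2, 7, 17)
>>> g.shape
(2,)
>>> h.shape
(2, 17, 2)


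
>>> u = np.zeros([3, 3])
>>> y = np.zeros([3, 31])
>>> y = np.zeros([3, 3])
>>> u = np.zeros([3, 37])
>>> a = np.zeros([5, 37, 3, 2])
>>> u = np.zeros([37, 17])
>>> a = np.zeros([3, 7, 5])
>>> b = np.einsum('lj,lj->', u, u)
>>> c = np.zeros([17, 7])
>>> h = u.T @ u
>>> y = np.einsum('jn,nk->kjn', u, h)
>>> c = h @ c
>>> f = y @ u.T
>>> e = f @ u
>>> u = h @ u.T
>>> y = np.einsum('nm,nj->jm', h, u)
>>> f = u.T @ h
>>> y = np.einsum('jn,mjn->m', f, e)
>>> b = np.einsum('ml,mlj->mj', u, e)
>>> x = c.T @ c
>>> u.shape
(17, 37)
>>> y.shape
(17,)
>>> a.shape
(3, 7, 5)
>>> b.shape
(17, 17)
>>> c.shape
(17, 7)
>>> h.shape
(17, 17)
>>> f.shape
(37, 17)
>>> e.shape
(17, 37, 17)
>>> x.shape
(7, 7)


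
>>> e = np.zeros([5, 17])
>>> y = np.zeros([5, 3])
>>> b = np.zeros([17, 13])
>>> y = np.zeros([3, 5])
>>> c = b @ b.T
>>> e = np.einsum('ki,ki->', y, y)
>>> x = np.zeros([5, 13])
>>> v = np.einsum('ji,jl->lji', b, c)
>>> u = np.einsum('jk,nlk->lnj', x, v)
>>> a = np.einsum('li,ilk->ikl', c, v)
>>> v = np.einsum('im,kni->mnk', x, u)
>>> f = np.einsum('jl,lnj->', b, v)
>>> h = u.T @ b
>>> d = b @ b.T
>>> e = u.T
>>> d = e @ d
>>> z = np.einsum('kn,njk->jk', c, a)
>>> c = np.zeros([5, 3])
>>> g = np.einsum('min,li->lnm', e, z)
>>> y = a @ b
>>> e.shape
(5, 17, 17)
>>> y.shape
(17, 13, 13)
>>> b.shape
(17, 13)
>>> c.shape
(5, 3)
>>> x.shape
(5, 13)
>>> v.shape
(13, 17, 17)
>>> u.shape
(17, 17, 5)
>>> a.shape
(17, 13, 17)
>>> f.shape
()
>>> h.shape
(5, 17, 13)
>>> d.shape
(5, 17, 17)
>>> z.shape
(13, 17)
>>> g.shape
(13, 17, 5)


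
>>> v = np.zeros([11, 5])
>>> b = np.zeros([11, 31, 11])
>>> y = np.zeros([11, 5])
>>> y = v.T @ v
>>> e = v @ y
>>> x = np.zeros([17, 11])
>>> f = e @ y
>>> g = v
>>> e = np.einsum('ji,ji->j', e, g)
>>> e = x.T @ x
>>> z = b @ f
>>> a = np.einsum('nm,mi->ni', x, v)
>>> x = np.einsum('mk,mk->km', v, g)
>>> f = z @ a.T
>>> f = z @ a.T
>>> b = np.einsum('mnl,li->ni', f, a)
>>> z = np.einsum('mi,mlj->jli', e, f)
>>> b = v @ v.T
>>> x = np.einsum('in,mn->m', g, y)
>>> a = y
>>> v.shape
(11, 5)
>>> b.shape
(11, 11)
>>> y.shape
(5, 5)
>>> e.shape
(11, 11)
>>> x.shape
(5,)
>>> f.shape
(11, 31, 17)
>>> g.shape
(11, 5)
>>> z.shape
(17, 31, 11)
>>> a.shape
(5, 5)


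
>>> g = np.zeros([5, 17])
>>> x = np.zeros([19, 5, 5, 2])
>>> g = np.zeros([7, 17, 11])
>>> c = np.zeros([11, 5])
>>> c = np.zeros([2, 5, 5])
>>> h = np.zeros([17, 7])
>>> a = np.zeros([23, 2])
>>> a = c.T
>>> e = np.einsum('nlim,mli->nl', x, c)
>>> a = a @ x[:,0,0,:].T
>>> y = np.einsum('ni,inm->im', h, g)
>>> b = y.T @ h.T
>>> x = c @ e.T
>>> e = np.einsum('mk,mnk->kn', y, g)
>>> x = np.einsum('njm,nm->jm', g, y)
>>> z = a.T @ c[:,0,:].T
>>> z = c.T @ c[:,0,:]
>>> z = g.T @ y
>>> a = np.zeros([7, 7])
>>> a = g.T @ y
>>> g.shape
(7, 17, 11)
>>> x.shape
(17, 11)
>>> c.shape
(2, 5, 5)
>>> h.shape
(17, 7)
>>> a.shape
(11, 17, 11)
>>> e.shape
(11, 17)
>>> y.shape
(7, 11)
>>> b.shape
(11, 17)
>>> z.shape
(11, 17, 11)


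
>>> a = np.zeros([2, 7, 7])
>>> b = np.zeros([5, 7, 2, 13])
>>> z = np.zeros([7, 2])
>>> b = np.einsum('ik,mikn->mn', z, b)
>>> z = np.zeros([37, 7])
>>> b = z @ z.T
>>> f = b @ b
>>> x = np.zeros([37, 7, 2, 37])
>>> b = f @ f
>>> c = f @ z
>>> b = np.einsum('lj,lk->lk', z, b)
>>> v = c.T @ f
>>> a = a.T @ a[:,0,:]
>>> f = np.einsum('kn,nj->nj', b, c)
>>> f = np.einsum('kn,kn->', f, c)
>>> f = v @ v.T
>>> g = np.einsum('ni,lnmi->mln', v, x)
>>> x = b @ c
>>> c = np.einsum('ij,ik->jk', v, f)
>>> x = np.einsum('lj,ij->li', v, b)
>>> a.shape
(7, 7, 7)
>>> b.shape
(37, 37)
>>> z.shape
(37, 7)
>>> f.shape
(7, 7)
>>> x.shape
(7, 37)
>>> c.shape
(37, 7)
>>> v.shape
(7, 37)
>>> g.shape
(2, 37, 7)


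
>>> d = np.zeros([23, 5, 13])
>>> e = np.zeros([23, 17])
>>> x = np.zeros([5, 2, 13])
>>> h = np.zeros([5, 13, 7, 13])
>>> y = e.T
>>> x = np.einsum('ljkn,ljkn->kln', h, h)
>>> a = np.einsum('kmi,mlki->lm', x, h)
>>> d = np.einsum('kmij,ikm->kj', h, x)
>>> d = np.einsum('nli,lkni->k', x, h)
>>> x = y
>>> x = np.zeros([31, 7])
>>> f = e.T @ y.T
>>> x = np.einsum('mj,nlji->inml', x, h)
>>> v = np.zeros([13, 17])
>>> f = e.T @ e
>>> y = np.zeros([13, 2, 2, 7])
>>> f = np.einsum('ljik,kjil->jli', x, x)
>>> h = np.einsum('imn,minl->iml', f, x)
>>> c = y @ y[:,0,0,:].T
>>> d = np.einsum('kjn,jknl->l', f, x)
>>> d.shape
(13,)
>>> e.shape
(23, 17)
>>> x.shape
(13, 5, 31, 13)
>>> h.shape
(5, 13, 13)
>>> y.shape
(13, 2, 2, 7)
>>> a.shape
(13, 5)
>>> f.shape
(5, 13, 31)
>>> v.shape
(13, 17)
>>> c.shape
(13, 2, 2, 13)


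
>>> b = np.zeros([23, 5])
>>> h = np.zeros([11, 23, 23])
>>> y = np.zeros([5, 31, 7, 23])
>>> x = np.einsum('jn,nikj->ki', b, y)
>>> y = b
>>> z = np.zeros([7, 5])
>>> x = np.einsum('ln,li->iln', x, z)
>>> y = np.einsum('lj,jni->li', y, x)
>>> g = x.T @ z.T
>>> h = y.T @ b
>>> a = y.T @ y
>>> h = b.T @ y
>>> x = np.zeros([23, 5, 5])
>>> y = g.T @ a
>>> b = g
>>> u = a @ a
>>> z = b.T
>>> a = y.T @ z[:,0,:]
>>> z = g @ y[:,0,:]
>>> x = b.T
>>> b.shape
(31, 7, 7)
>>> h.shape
(5, 31)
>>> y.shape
(7, 7, 31)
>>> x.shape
(7, 7, 31)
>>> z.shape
(31, 7, 31)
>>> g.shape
(31, 7, 7)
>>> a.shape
(31, 7, 31)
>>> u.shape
(31, 31)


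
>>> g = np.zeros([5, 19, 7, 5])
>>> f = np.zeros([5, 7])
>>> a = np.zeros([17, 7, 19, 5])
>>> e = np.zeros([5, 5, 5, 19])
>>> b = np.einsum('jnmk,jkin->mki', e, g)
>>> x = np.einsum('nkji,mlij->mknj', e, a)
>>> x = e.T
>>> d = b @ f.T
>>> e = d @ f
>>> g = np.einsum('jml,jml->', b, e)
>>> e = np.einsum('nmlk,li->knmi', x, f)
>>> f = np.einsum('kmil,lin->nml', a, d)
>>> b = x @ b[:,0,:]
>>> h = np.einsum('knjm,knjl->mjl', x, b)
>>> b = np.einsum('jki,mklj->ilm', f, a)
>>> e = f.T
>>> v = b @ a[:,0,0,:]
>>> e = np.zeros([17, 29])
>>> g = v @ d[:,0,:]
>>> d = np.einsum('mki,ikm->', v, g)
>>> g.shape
(5, 19, 5)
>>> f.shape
(5, 7, 5)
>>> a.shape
(17, 7, 19, 5)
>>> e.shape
(17, 29)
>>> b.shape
(5, 19, 17)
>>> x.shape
(19, 5, 5, 5)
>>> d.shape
()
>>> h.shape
(5, 5, 7)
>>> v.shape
(5, 19, 5)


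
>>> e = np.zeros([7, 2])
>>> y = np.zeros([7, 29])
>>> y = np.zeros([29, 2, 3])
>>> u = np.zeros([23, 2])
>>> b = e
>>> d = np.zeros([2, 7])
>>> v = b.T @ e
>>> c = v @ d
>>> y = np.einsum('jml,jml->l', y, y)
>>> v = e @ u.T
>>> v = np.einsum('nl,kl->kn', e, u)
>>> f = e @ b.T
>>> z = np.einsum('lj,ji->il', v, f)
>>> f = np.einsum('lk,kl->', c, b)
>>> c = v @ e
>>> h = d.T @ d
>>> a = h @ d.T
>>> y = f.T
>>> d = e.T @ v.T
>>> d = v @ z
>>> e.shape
(7, 2)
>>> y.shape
()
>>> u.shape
(23, 2)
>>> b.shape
(7, 2)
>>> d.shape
(23, 23)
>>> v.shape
(23, 7)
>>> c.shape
(23, 2)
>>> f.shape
()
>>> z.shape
(7, 23)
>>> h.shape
(7, 7)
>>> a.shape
(7, 2)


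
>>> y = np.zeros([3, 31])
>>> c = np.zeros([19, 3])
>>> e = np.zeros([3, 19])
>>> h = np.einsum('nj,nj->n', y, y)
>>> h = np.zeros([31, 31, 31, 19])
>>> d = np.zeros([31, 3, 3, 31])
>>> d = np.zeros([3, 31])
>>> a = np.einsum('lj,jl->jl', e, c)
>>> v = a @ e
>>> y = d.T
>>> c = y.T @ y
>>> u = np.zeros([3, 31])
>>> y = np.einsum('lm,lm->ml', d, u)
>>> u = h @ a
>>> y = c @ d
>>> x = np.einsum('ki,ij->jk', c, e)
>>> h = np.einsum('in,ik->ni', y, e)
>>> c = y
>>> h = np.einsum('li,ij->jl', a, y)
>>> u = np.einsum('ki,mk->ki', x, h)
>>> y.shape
(3, 31)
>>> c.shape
(3, 31)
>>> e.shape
(3, 19)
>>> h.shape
(31, 19)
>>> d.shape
(3, 31)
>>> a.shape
(19, 3)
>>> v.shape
(19, 19)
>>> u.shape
(19, 3)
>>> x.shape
(19, 3)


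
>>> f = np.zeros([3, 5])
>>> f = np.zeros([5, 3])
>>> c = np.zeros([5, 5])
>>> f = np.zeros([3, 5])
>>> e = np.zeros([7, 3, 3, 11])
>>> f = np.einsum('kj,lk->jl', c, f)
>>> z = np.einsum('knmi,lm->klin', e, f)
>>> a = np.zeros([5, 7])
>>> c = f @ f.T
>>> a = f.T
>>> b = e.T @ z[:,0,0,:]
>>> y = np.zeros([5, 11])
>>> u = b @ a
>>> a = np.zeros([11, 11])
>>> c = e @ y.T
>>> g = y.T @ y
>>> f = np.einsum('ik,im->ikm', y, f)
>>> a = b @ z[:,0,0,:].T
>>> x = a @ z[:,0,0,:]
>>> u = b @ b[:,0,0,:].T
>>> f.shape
(5, 11, 3)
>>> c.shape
(7, 3, 3, 5)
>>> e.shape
(7, 3, 3, 11)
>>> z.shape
(7, 5, 11, 3)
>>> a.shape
(11, 3, 3, 7)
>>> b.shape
(11, 3, 3, 3)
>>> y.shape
(5, 11)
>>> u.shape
(11, 3, 3, 11)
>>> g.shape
(11, 11)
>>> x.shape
(11, 3, 3, 3)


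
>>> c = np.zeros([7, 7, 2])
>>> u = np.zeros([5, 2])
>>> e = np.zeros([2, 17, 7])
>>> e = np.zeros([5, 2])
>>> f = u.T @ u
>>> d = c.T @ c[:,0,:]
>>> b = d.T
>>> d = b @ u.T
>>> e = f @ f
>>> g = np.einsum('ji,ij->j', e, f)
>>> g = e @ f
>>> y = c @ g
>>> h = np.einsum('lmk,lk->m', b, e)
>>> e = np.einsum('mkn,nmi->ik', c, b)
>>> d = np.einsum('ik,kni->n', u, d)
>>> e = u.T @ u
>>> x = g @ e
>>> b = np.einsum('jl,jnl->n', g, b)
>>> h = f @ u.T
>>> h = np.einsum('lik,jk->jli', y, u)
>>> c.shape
(7, 7, 2)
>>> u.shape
(5, 2)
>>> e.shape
(2, 2)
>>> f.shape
(2, 2)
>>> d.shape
(7,)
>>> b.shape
(7,)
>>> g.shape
(2, 2)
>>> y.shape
(7, 7, 2)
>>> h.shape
(5, 7, 7)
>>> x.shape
(2, 2)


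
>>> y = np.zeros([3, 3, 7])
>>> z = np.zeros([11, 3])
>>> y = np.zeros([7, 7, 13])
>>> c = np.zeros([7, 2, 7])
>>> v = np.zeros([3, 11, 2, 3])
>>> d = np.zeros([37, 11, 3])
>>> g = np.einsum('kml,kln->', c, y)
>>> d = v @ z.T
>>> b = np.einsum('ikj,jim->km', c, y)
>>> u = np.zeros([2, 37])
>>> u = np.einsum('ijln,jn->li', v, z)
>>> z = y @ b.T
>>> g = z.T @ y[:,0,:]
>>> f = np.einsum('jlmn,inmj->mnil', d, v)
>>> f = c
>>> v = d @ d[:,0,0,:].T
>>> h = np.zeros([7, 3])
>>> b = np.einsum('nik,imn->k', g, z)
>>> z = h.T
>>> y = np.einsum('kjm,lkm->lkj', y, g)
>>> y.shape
(2, 7, 7)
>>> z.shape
(3, 7)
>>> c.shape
(7, 2, 7)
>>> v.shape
(3, 11, 2, 3)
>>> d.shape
(3, 11, 2, 11)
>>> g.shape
(2, 7, 13)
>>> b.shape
(13,)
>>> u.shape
(2, 3)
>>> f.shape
(7, 2, 7)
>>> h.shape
(7, 3)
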